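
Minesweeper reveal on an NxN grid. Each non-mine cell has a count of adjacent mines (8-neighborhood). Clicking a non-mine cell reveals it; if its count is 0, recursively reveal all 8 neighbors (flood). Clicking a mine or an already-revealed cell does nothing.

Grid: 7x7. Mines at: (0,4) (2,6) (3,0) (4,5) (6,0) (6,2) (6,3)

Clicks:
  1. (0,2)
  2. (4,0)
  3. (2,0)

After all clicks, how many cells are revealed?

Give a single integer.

Click 1 (0,2) count=0: revealed 29 new [(0,0) (0,1) (0,2) (0,3) (1,0) (1,1) (1,2) (1,3) (1,4) (1,5) (2,0) (2,1) (2,2) (2,3) (2,4) (2,5) (3,1) (3,2) (3,3) (3,4) (3,5) (4,1) (4,2) (4,3) (4,4) (5,1) (5,2) (5,3) (5,4)] -> total=29
Click 2 (4,0) count=1: revealed 1 new [(4,0)] -> total=30
Click 3 (2,0) count=1: revealed 0 new [(none)] -> total=30

Answer: 30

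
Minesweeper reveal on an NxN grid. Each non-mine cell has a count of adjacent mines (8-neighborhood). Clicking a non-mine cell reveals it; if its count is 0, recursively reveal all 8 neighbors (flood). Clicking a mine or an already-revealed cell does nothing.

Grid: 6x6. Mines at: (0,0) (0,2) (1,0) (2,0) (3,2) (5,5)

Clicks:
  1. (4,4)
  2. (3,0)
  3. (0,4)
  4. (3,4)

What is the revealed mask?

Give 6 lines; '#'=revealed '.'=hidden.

Click 1 (4,4) count=1: revealed 1 new [(4,4)] -> total=1
Click 2 (3,0) count=1: revealed 1 new [(3,0)] -> total=2
Click 3 (0,4) count=0: revealed 14 new [(0,3) (0,4) (0,5) (1,3) (1,4) (1,5) (2,3) (2,4) (2,5) (3,3) (3,4) (3,5) (4,3) (4,5)] -> total=16
Click 4 (3,4) count=0: revealed 0 new [(none)] -> total=16

Answer: ...###
...###
...###
#..###
...###
......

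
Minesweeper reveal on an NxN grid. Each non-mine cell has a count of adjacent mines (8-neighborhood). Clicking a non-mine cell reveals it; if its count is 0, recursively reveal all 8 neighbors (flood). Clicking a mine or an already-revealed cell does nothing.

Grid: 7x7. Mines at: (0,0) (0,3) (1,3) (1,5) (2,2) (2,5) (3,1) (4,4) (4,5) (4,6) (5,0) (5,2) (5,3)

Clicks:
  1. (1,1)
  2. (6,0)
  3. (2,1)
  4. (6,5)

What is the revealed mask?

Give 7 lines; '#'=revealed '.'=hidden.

Answer: .......
.#.....
.#.....
.......
.......
....###
#...###

Derivation:
Click 1 (1,1) count=2: revealed 1 new [(1,1)] -> total=1
Click 2 (6,0) count=1: revealed 1 new [(6,0)] -> total=2
Click 3 (2,1) count=2: revealed 1 new [(2,1)] -> total=3
Click 4 (6,5) count=0: revealed 6 new [(5,4) (5,5) (5,6) (6,4) (6,5) (6,6)] -> total=9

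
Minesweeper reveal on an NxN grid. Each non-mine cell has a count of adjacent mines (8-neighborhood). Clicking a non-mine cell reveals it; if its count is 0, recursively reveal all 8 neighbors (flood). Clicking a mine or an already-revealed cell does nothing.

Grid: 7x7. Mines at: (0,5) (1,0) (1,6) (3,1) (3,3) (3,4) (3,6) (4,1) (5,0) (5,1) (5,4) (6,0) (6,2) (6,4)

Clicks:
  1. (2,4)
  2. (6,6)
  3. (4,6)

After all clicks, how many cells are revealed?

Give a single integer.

Answer: 7

Derivation:
Click 1 (2,4) count=2: revealed 1 new [(2,4)] -> total=1
Click 2 (6,6) count=0: revealed 6 new [(4,5) (4,6) (5,5) (5,6) (6,5) (6,6)] -> total=7
Click 3 (4,6) count=1: revealed 0 new [(none)] -> total=7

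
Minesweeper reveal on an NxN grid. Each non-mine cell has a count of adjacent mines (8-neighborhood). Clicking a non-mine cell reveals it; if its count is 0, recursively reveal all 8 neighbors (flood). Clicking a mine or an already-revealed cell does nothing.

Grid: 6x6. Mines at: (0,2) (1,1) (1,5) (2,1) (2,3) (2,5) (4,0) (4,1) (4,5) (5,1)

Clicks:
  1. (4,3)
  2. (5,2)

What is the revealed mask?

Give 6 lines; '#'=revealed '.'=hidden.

Answer: ......
......
......
..###.
..###.
..###.

Derivation:
Click 1 (4,3) count=0: revealed 9 new [(3,2) (3,3) (3,4) (4,2) (4,3) (4,4) (5,2) (5,3) (5,4)] -> total=9
Click 2 (5,2) count=2: revealed 0 new [(none)] -> total=9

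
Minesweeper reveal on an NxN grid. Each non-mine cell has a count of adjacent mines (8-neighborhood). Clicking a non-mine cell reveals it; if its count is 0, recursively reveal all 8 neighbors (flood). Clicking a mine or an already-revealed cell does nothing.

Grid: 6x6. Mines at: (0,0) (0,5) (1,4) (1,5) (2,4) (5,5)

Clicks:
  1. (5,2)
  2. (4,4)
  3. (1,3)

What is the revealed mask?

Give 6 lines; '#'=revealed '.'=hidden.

Answer: .###..
####..
####..
#####.
#####.
#####.

Derivation:
Click 1 (5,2) count=0: revealed 26 new [(0,1) (0,2) (0,3) (1,0) (1,1) (1,2) (1,3) (2,0) (2,1) (2,2) (2,3) (3,0) (3,1) (3,2) (3,3) (3,4) (4,0) (4,1) (4,2) (4,3) (4,4) (5,0) (5,1) (5,2) (5,3) (5,4)] -> total=26
Click 2 (4,4) count=1: revealed 0 new [(none)] -> total=26
Click 3 (1,3) count=2: revealed 0 new [(none)] -> total=26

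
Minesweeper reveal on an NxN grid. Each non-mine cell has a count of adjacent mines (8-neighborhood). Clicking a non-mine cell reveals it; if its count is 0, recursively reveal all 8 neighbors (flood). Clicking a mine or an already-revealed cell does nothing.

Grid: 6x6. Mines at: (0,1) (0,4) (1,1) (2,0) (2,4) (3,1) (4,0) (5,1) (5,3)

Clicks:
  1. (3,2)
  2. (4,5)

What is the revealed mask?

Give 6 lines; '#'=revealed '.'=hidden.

Answer: ......
......
......
..#.##
....##
....##

Derivation:
Click 1 (3,2) count=1: revealed 1 new [(3,2)] -> total=1
Click 2 (4,5) count=0: revealed 6 new [(3,4) (3,5) (4,4) (4,5) (5,4) (5,5)] -> total=7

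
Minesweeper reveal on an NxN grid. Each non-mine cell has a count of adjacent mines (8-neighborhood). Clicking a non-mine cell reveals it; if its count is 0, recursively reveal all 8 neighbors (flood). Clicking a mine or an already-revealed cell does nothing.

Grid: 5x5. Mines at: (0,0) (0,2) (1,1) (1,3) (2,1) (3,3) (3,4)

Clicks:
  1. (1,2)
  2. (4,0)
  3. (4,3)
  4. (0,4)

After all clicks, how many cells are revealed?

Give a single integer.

Click 1 (1,2) count=4: revealed 1 new [(1,2)] -> total=1
Click 2 (4,0) count=0: revealed 6 new [(3,0) (3,1) (3,2) (4,0) (4,1) (4,2)] -> total=7
Click 3 (4,3) count=2: revealed 1 new [(4,3)] -> total=8
Click 4 (0,4) count=1: revealed 1 new [(0,4)] -> total=9

Answer: 9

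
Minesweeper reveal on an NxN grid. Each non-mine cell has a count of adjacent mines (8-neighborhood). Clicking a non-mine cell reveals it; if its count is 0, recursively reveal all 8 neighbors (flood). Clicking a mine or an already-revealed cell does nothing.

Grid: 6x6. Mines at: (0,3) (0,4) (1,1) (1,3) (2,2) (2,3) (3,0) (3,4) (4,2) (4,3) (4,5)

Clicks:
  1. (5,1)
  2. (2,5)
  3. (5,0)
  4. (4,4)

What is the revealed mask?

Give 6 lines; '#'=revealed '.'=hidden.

Answer: ......
......
.....#
......
##..#.
##....

Derivation:
Click 1 (5,1) count=1: revealed 1 new [(5,1)] -> total=1
Click 2 (2,5) count=1: revealed 1 new [(2,5)] -> total=2
Click 3 (5,0) count=0: revealed 3 new [(4,0) (4,1) (5,0)] -> total=5
Click 4 (4,4) count=3: revealed 1 new [(4,4)] -> total=6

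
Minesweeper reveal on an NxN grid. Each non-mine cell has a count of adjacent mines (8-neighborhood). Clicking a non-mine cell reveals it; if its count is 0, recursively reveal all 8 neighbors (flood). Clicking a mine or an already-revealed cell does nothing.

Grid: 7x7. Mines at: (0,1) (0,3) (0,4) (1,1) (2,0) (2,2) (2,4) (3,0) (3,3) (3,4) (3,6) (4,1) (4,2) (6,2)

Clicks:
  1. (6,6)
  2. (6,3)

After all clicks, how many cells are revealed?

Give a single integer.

Answer: 12

Derivation:
Click 1 (6,6) count=0: revealed 12 new [(4,3) (4,4) (4,5) (4,6) (5,3) (5,4) (5,5) (5,6) (6,3) (6,4) (6,5) (6,6)] -> total=12
Click 2 (6,3) count=1: revealed 0 new [(none)] -> total=12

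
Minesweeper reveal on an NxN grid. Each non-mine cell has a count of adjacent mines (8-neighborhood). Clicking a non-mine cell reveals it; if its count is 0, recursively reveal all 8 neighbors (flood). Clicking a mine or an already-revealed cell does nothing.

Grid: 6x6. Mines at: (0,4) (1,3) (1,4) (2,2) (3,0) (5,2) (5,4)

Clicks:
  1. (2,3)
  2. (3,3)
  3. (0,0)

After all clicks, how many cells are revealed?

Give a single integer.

Click 1 (2,3) count=3: revealed 1 new [(2,3)] -> total=1
Click 2 (3,3) count=1: revealed 1 new [(3,3)] -> total=2
Click 3 (0,0) count=0: revealed 8 new [(0,0) (0,1) (0,2) (1,0) (1,1) (1,2) (2,0) (2,1)] -> total=10

Answer: 10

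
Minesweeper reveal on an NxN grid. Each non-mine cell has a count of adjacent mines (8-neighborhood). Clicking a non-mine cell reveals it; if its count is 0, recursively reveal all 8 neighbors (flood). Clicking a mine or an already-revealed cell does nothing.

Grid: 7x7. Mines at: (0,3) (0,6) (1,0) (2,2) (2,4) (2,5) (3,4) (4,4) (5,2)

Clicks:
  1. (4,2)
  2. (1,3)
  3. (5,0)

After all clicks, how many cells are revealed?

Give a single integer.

Click 1 (4,2) count=1: revealed 1 new [(4,2)] -> total=1
Click 2 (1,3) count=3: revealed 1 new [(1,3)] -> total=2
Click 3 (5,0) count=0: revealed 10 new [(2,0) (2,1) (3,0) (3,1) (4,0) (4,1) (5,0) (5,1) (6,0) (6,1)] -> total=12

Answer: 12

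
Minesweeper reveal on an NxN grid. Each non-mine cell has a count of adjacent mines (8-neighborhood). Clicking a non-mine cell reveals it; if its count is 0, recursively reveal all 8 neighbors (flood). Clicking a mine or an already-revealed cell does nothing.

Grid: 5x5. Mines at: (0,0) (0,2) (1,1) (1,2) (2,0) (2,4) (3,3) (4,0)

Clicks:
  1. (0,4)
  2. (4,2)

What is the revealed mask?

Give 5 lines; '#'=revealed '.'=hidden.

Answer: ...##
...##
.....
.....
..#..

Derivation:
Click 1 (0,4) count=0: revealed 4 new [(0,3) (0,4) (1,3) (1,4)] -> total=4
Click 2 (4,2) count=1: revealed 1 new [(4,2)] -> total=5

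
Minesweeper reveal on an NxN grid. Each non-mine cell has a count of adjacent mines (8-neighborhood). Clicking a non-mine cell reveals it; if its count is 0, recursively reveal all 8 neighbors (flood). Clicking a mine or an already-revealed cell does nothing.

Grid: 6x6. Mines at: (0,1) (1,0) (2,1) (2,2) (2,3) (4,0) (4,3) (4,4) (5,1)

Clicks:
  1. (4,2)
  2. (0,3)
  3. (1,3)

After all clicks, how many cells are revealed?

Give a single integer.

Answer: 13

Derivation:
Click 1 (4,2) count=2: revealed 1 new [(4,2)] -> total=1
Click 2 (0,3) count=0: revealed 12 new [(0,2) (0,3) (0,4) (0,5) (1,2) (1,3) (1,4) (1,5) (2,4) (2,5) (3,4) (3,5)] -> total=13
Click 3 (1,3) count=2: revealed 0 new [(none)] -> total=13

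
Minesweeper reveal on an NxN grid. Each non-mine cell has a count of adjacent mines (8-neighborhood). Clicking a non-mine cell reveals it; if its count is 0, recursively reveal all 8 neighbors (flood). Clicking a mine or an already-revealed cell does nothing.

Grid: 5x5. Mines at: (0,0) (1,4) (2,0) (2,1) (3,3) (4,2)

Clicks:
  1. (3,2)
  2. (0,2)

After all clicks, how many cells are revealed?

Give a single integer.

Click 1 (3,2) count=3: revealed 1 new [(3,2)] -> total=1
Click 2 (0,2) count=0: revealed 6 new [(0,1) (0,2) (0,3) (1,1) (1,2) (1,3)] -> total=7

Answer: 7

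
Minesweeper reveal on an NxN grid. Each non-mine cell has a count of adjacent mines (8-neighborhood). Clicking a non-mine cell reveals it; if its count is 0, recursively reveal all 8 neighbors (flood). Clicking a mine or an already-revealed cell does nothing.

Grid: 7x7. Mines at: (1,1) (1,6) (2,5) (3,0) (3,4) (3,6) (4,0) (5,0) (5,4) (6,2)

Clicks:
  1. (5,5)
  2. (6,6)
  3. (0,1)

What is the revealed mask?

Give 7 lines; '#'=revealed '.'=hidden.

Click 1 (5,5) count=1: revealed 1 new [(5,5)] -> total=1
Click 2 (6,6) count=0: revealed 5 new [(4,5) (4,6) (5,6) (6,5) (6,6)] -> total=6
Click 3 (0,1) count=1: revealed 1 new [(0,1)] -> total=7

Answer: .#.....
.......
.......
.......
.....##
.....##
.....##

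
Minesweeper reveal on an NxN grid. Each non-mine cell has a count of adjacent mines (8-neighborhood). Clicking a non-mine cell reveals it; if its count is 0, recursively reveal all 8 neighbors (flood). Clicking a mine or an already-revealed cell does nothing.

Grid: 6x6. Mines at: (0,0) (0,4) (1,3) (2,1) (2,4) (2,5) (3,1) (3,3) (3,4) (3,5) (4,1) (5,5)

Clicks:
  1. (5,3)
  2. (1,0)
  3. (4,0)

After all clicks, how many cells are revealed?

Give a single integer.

Click 1 (5,3) count=0: revealed 6 new [(4,2) (4,3) (4,4) (5,2) (5,3) (5,4)] -> total=6
Click 2 (1,0) count=2: revealed 1 new [(1,0)] -> total=7
Click 3 (4,0) count=2: revealed 1 new [(4,0)] -> total=8

Answer: 8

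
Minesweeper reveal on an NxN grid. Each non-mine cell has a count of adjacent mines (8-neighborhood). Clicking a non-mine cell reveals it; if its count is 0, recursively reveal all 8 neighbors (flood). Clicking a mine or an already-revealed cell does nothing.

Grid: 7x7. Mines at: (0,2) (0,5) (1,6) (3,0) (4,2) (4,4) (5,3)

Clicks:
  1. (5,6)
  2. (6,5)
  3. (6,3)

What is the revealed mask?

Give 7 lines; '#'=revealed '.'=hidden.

Click 1 (5,6) count=0: revealed 12 new [(2,5) (2,6) (3,5) (3,6) (4,5) (4,6) (5,4) (5,5) (5,6) (6,4) (6,5) (6,6)] -> total=12
Click 2 (6,5) count=0: revealed 0 new [(none)] -> total=12
Click 3 (6,3) count=1: revealed 1 new [(6,3)] -> total=13

Answer: .......
.......
.....##
.....##
.....##
....###
...####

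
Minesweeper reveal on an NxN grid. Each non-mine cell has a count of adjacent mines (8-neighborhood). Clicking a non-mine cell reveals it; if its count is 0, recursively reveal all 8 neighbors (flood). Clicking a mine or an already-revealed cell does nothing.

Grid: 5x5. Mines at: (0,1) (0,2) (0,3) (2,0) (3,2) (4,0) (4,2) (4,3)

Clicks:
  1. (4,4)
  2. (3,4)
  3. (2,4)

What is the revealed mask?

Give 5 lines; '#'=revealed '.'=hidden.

Click 1 (4,4) count=1: revealed 1 new [(4,4)] -> total=1
Click 2 (3,4) count=1: revealed 1 new [(3,4)] -> total=2
Click 3 (2,4) count=0: revealed 5 new [(1,3) (1,4) (2,3) (2,4) (3,3)] -> total=7

Answer: .....
...##
...##
...##
....#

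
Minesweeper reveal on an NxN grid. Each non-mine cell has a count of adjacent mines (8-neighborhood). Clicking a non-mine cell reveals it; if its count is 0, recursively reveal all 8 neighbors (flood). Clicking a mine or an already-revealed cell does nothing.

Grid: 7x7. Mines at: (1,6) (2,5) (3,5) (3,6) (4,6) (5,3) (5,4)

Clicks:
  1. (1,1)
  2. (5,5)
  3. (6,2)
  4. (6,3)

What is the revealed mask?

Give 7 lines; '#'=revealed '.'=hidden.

Answer: ######.
######.
#####..
#####..
#####..
###..#.
####...

Derivation:
Click 1 (1,1) count=0: revealed 33 new [(0,0) (0,1) (0,2) (0,3) (0,4) (0,5) (1,0) (1,1) (1,2) (1,3) (1,4) (1,5) (2,0) (2,1) (2,2) (2,3) (2,4) (3,0) (3,1) (3,2) (3,3) (3,4) (4,0) (4,1) (4,2) (4,3) (4,4) (5,0) (5,1) (5,2) (6,0) (6,1) (6,2)] -> total=33
Click 2 (5,5) count=2: revealed 1 new [(5,5)] -> total=34
Click 3 (6,2) count=1: revealed 0 new [(none)] -> total=34
Click 4 (6,3) count=2: revealed 1 new [(6,3)] -> total=35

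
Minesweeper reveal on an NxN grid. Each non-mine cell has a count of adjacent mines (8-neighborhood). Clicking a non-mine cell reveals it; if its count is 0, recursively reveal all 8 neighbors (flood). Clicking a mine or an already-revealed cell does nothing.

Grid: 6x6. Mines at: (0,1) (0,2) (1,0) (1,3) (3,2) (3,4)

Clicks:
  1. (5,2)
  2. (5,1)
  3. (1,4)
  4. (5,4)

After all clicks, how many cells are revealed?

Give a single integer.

Click 1 (5,2) count=0: revealed 16 new [(2,0) (2,1) (3,0) (3,1) (4,0) (4,1) (4,2) (4,3) (4,4) (4,5) (5,0) (5,1) (5,2) (5,3) (5,4) (5,5)] -> total=16
Click 2 (5,1) count=0: revealed 0 new [(none)] -> total=16
Click 3 (1,4) count=1: revealed 1 new [(1,4)] -> total=17
Click 4 (5,4) count=0: revealed 0 new [(none)] -> total=17

Answer: 17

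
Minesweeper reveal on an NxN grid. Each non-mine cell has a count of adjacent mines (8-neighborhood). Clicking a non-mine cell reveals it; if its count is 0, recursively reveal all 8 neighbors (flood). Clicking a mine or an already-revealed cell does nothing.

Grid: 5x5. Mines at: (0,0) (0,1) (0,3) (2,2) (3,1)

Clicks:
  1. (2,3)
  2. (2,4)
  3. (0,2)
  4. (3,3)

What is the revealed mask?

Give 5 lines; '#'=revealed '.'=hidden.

Click 1 (2,3) count=1: revealed 1 new [(2,3)] -> total=1
Click 2 (2,4) count=0: revealed 9 new [(1,3) (1,4) (2,4) (3,2) (3,3) (3,4) (4,2) (4,3) (4,4)] -> total=10
Click 3 (0,2) count=2: revealed 1 new [(0,2)] -> total=11
Click 4 (3,3) count=1: revealed 0 new [(none)] -> total=11

Answer: ..#..
...##
...##
..###
..###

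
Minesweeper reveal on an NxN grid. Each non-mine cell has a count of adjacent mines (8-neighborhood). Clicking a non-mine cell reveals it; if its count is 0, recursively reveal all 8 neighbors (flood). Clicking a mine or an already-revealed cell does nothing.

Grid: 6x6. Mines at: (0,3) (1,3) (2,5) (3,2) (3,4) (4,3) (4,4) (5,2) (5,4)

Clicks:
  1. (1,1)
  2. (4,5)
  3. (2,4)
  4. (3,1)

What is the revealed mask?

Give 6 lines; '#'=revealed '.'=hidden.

Answer: ###...
###...
###.#.
##....
##...#
##....

Derivation:
Click 1 (1,1) count=0: revealed 15 new [(0,0) (0,1) (0,2) (1,0) (1,1) (1,2) (2,0) (2,1) (2,2) (3,0) (3,1) (4,0) (4,1) (5,0) (5,1)] -> total=15
Click 2 (4,5) count=3: revealed 1 new [(4,5)] -> total=16
Click 3 (2,4) count=3: revealed 1 new [(2,4)] -> total=17
Click 4 (3,1) count=1: revealed 0 new [(none)] -> total=17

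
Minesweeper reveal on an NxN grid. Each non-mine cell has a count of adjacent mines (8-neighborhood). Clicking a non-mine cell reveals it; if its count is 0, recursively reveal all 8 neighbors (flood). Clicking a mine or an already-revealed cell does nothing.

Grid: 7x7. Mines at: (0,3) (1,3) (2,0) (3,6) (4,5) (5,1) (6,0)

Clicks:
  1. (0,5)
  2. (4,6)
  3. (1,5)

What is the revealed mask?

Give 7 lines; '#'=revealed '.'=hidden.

Answer: ....###
....###
....###
.......
......#
.......
.......

Derivation:
Click 1 (0,5) count=0: revealed 9 new [(0,4) (0,5) (0,6) (1,4) (1,5) (1,6) (2,4) (2,5) (2,6)] -> total=9
Click 2 (4,6) count=2: revealed 1 new [(4,6)] -> total=10
Click 3 (1,5) count=0: revealed 0 new [(none)] -> total=10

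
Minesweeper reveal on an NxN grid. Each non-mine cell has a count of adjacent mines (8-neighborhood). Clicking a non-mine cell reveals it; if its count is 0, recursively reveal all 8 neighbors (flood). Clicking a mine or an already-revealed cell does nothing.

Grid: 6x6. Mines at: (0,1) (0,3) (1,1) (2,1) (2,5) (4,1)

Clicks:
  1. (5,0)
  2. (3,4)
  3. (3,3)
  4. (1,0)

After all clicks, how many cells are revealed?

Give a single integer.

Answer: 20

Derivation:
Click 1 (5,0) count=1: revealed 1 new [(5,0)] -> total=1
Click 2 (3,4) count=1: revealed 1 new [(3,4)] -> total=2
Click 3 (3,3) count=0: revealed 17 new [(1,2) (1,3) (1,4) (2,2) (2,3) (2,4) (3,2) (3,3) (3,5) (4,2) (4,3) (4,4) (4,5) (5,2) (5,3) (5,4) (5,5)] -> total=19
Click 4 (1,0) count=3: revealed 1 new [(1,0)] -> total=20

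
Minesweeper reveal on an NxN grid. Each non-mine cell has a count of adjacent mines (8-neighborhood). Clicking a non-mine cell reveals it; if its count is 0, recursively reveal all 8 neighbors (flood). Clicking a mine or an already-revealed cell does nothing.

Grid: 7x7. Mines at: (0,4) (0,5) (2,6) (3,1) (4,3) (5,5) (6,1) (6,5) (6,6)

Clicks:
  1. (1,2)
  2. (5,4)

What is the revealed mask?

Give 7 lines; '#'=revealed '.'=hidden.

Click 1 (1,2) count=0: revealed 20 new [(0,0) (0,1) (0,2) (0,3) (1,0) (1,1) (1,2) (1,3) (1,4) (1,5) (2,0) (2,1) (2,2) (2,3) (2,4) (2,5) (3,2) (3,3) (3,4) (3,5)] -> total=20
Click 2 (5,4) count=3: revealed 1 new [(5,4)] -> total=21

Answer: ####...
######.
######.
..####.
.......
....#..
.......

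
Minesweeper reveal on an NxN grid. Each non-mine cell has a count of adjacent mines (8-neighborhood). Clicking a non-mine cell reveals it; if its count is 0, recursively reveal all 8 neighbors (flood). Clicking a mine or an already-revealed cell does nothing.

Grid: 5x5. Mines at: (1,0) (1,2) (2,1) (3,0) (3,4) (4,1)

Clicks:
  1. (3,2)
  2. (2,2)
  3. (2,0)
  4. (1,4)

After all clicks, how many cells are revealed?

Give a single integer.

Answer: 9

Derivation:
Click 1 (3,2) count=2: revealed 1 new [(3,2)] -> total=1
Click 2 (2,2) count=2: revealed 1 new [(2,2)] -> total=2
Click 3 (2,0) count=3: revealed 1 new [(2,0)] -> total=3
Click 4 (1,4) count=0: revealed 6 new [(0,3) (0,4) (1,3) (1,4) (2,3) (2,4)] -> total=9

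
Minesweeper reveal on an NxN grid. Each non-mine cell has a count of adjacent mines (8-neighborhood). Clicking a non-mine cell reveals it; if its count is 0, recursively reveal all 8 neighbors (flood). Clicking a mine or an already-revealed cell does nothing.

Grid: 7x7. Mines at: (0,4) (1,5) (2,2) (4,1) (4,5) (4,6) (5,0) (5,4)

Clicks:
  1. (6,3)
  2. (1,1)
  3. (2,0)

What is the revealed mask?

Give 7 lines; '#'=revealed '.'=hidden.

Answer: ####...
####...
##.....
##.....
.......
.......
...#...

Derivation:
Click 1 (6,3) count=1: revealed 1 new [(6,3)] -> total=1
Click 2 (1,1) count=1: revealed 1 new [(1,1)] -> total=2
Click 3 (2,0) count=0: revealed 11 new [(0,0) (0,1) (0,2) (0,3) (1,0) (1,2) (1,3) (2,0) (2,1) (3,0) (3,1)] -> total=13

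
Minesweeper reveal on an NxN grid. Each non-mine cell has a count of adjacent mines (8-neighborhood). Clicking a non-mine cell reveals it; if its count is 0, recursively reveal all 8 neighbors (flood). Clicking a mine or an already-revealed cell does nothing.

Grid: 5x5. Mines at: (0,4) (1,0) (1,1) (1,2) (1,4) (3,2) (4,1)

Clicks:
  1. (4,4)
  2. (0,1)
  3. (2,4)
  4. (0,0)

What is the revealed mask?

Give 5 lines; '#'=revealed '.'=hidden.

Answer: ##...
.....
...##
...##
...##

Derivation:
Click 1 (4,4) count=0: revealed 6 new [(2,3) (2,4) (3,3) (3,4) (4,3) (4,4)] -> total=6
Click 2 (0,1) count=3: revealed 1 new [(0,1)] -> total=7
Click 3 (2,4) count=1: revealed 0 new [(none)] -> total=7
Click 4 (0,0) count=2: revealed 1 new [(0,0)] -> total=8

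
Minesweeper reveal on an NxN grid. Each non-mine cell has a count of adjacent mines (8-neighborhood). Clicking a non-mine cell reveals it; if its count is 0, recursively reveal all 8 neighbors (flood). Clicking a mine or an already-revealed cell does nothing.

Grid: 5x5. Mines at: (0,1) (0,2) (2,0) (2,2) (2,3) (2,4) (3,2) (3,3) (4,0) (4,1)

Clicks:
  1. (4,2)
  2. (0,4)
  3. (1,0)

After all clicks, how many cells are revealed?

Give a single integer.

Answer: 6

Derivation:
Click 1 (4,2) count=3: revealed 1 new [(4,2)] -> total=1
Click 2 (0,4) count=0: revealed 4 new [(0,3) (0,4) (1,3) (1,4)] -> total=5
Click 3 (1,0) count=2: revealed 1 new [(1,0)] -> total=6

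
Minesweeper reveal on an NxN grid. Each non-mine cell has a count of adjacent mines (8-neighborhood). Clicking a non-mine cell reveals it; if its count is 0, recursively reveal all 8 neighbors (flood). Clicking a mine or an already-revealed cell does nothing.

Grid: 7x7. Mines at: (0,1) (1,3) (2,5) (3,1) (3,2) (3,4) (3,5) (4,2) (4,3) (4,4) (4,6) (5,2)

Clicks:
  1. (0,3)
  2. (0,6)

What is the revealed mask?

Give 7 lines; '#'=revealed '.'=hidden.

Answer: ...####
....###
.......
.......
.......
.......
.......

Derivation:
Click 1 (0,3) count=1: revealed 1 new [(0,3)] -> total=1
Click 2 (0,6) count=0: revealed 6 new [(0,4) (0,5) (0,6) (1,4) (1,5) (1,6)] -> total=7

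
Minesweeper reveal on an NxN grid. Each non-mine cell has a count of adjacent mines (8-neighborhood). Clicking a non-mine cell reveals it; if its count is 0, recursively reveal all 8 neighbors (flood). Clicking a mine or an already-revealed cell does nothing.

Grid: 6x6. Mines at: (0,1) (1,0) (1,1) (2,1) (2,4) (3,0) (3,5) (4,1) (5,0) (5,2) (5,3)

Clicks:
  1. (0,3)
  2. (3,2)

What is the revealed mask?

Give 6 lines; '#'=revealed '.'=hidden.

Click 1 (0,3) count=0: revealed 8 new [(0,2) (0,3) (0,4) (0,5) (1,2) (1,3) (1,4) (1,5)] -> total=8
Click 2 (3,2) count=2: revealed 1 new [(3,2)] -> total=9

Answer: ..####
..####
......
..#...
......
......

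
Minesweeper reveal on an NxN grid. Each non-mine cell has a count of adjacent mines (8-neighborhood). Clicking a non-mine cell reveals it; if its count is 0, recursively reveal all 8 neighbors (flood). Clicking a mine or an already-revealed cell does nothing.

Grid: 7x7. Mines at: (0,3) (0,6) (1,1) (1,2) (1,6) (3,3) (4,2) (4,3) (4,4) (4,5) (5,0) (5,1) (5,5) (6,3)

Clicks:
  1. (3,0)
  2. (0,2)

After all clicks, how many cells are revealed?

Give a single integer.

Click 1 (3,0) count=0: revealed 6 new [(2,0) (2,1) (3,0) (3,1) (4,0) (4,1)] -> total=6
Click 2 (0,2) count=3: revealed 1 new [(0,2)] -> total=7

Answer: 7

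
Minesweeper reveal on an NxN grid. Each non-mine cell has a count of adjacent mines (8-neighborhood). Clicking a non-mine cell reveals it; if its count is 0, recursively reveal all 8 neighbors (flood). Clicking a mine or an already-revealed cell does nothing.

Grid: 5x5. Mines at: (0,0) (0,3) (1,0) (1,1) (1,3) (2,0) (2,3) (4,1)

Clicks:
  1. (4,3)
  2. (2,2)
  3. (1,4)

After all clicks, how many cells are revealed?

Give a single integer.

Click 1 (4,3) count=0: revealed 6 new [(3,2) (3,3) (3,4) (4,2) (4,3) (4,4)] -> total=6
Click 2 (2,2) count=3: revealed 1 new [(2,2)] -> total=7
Click 3 (1,4) count=3: revealed 1 new [(1,4)] -> total=8

Answer: 8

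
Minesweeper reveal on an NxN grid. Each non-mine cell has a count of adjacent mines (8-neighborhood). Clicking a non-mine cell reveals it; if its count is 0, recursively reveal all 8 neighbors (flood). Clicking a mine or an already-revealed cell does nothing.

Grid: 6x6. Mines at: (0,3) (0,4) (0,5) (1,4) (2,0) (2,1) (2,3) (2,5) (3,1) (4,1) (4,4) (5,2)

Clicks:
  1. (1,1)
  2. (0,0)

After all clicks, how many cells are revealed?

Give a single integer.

Click 1 (1,1) count=2: revealed 1 new [(1,1)] -> total=1
Click 2 (0,0) count=0: revealed 5 new [(0,0) (0,1) (0,2) (1,0) (1,2)] -> total=6

Answer: 6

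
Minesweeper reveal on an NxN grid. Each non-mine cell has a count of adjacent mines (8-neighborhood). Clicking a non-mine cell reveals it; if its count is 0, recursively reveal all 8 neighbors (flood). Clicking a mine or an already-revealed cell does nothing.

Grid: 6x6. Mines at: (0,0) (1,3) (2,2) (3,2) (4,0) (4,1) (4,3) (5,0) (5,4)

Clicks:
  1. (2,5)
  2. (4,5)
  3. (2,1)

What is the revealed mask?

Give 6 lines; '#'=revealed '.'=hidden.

Answer: ....##
....##
.#..##
....##
....##
......

Derivation:
Click 1 (2,5) count=0: revealed 10 new [(0,4) (0,5) (1,4) (1,5) (2,4) (2,5) (3,4) (3,5) (4,4) (4,5)] -> total=10
Click 2 (4,5) count=1: revealed 0 new [(none)] -> total=10
Click 3 (2,1) count=2: revealed 1 new [(2,1)] -> total=11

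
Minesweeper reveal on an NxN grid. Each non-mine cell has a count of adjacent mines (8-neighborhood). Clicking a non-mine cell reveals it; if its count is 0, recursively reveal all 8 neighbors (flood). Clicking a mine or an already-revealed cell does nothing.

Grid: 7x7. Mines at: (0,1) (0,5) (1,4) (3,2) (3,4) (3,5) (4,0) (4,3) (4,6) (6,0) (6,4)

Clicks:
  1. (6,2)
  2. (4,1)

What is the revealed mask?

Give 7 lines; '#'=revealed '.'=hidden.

Click 1 (6,2) count=0: revealed 6 new [(5,1) (5,2) (5,3) (6,1) (6,2) (6,3)] -> total=6
Click 2 (4,1) count=2: revealed 1 new [(4,1)] -> total=7

Answer: .......
.......
.......
.......
.#.....
.###...
.###...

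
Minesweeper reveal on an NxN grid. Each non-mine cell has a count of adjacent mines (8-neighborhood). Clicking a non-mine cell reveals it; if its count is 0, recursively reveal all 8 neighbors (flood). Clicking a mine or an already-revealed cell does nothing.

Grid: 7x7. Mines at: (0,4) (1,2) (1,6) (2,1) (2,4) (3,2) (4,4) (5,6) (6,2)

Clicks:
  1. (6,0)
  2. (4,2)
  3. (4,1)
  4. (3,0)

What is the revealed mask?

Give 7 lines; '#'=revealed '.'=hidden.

Answer: .......
.......
.......
##.....
###....
##.....
##.....

Derivation:
Click 1 (6,0) count=0: revealed 8 new [(3,0) (3,1) (4,0) (4,1) (5,0) (5,1) (6,0) (6,1)] -> total=8
Click 2 (4,2) count=1: revealed 1 new [(4,2)] -> total=9
Click 3 (4,1) count=1: revealed 0 new [(none)] -> total=9
Click 4 (3,0) count=1: revealed 0 new [(none)] -> total=9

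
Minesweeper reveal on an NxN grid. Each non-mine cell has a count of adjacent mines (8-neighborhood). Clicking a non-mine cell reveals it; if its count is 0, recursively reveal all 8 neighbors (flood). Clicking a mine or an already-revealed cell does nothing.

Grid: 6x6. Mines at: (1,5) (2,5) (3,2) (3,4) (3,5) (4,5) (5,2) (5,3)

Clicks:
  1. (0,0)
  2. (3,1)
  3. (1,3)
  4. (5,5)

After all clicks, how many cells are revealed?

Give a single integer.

Click 1 (0,0) count=0: revealed 21 new [(0,0) (0,1) (0,2) (0,3) (0,4) (1,0) (1,1) (1,2) (1,3) (1,4) (2,0) (2,1) (2,2) (2,3) (2,4) (3,0) (3,1) (4,0) (4,1) (5,0) (5,1)] -> total=21
Click 2 (3,1) count=1: revealed 0 new [(none)] -> total=21
Click 3 (1,3) count=0: revealed 0 new [(none)] -> total=21
Click 4 (5,5) count=1: revealed 1 new [(5,5)] -> total=22

Answer: 22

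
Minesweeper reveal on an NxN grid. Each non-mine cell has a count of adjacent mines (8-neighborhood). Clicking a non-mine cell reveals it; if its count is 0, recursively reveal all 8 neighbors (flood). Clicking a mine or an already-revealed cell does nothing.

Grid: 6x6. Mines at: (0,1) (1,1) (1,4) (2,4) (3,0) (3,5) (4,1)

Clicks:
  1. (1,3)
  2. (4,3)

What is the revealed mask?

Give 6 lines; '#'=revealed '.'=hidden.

Answer: ......
...#..
......
..###.
..####
..####

Derivation:
Click 1 (1,3) count=2: revealed 1 new [(1,3)] -> total=1
Click 2 (4,3) count=0: revealed 11 new [(3,2) (3,3) (3,4) (4,2) (4,3) (4,4) (4,5) (5,2) (5,3) (5,4) (5,5)] -> total=12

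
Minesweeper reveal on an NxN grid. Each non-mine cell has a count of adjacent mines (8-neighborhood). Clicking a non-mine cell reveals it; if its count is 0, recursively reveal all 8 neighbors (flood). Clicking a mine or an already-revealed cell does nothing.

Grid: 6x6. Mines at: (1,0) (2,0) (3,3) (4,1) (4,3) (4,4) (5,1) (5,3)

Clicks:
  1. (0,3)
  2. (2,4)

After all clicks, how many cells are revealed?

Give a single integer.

Click 1 (0,3) count=0: revealed 17 new [(0,1) (0,2) (0,3) (0,4) (0,5) (1,1) (1,2) (1,3) (1,4) (1,5) (2,1) (2,2) (2,3) (2,4) (2,5) (3,4) (3,5)] -> total=17
Click 2 (2,4) count=1: revealed 0 new [(none)] -> total=17

Answer: 17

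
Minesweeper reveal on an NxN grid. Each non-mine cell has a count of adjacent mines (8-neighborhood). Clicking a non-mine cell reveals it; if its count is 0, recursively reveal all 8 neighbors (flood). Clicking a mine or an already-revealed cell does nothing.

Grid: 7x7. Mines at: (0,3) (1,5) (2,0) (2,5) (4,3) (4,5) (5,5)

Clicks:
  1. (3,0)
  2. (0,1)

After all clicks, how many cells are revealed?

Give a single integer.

Answer: 7

Derivation:
Click 1 (3,0) count=1: revealed 1 new [(3,0)] -> total=1
Click 2 (0,1) count=0: revealed 6 new [(0,0) (0,1) (0,2) (1,0) (1,1) (1,2)] -> total=7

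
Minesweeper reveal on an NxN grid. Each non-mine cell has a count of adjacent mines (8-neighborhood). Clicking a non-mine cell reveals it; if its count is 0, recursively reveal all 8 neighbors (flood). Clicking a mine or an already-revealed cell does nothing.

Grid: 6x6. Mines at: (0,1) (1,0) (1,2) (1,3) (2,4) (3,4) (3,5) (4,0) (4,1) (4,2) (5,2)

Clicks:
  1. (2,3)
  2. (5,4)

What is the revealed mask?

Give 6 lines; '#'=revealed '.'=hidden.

Answer: ......
......
...#..
......
...###
...###

Derivation:
Click 1 (2,3) count=4: revealed 1 new [(2,3)] -> total=1
Click 2 (5,4) count=0: revealed 6 new [(4,3) (4,4) (4,5) (5,3) (5,4) (5,5)] -> total=7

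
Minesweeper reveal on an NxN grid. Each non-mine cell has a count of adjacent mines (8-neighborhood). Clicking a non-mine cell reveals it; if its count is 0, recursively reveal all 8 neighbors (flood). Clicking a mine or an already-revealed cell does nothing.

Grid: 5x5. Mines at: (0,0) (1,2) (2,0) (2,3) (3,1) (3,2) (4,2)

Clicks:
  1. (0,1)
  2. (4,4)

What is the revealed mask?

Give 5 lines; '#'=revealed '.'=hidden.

Click 1 (0,1) count=2: revealed 1 new [(0,1)] -> total=1
Click 2 (4,4) count=0: revealed 4 new [(3,3) (3,4) (4,3) (4,4)] -> total=5

Answer: .#...
.....
.....
...##
...##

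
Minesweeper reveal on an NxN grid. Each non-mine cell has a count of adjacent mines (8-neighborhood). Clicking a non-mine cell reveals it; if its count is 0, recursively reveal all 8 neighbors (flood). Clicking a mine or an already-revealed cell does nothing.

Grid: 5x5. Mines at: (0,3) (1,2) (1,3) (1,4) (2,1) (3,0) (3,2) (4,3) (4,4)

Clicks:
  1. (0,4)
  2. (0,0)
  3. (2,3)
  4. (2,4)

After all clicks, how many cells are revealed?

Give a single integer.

Click 1 (0,4) count=3: revealed 1 new [(0,4)] -> total=1
Click 2 (0,0) count=0: revealed 4 new [(0,0) (0,1) (1,0) (1,1)] -> total=5
Click 3 (2,3) count=4: revealed 1 new [(2,3)] -> total=6
Click 4 (2,4) count=2: revealed 1 new [(2,4)] -> total=7

Answer: 7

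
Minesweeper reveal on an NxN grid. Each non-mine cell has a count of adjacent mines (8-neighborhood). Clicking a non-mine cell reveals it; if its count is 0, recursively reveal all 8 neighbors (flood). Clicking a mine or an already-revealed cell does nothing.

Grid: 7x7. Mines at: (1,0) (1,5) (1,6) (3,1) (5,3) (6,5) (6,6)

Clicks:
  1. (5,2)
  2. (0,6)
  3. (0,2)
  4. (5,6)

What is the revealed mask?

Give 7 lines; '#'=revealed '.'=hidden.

Click 1 (5,2) count=1: revealed 1 new [(5,2)] -> total=1
Click 2 (0,6) count=2: revealed 1 new [(0,6)] -> total=2
Click 3 (0,2) count=0: revealed 27 new [(0,1) (0,2) (0,3) (0,4) (1,1) (1,2) (1,3) (1,4) (2,1) (2,2) (2,3) (2,4) (2,5) (2,6) (3,2) (3,3) (3,4) (3,5) (3,6) (4,2) (4,3) (4,4) (4,5) (4,6) (5,4) (5,5) (5,6)] -> total=29
Click 4 (5,6) count=2: revealed 0 new [(none)] -> total=29

Answer: .####.#
.####..
.######
..#####
..#####
..#.###
.......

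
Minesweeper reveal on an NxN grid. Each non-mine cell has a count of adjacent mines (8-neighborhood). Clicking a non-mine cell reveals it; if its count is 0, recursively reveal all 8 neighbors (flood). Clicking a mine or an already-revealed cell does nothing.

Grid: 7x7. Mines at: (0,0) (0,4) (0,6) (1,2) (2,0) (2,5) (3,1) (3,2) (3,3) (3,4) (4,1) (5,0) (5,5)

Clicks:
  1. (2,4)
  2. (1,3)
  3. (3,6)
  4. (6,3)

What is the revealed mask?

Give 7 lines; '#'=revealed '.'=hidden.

Click 1 (2,4) count=3: revealed 1 new [(2,4)] -> total=1
Click 2 (1,3) count=2: revealed 1 new [(1,3)] -> total=2
Click 3 (3,6) count=1: revealed 1 new [(3,6)] -> total=3
Click 4 (6,3) count=0: revealed 11 new [(4,2) (4,3) (4,4) (5,1) (5,2) (5,3) (5,4) (6,1) (6,2) (6,3) (6,4)] -> total=14

Answer: .......
...#...
....#..
......#
..###..
.####..
.####..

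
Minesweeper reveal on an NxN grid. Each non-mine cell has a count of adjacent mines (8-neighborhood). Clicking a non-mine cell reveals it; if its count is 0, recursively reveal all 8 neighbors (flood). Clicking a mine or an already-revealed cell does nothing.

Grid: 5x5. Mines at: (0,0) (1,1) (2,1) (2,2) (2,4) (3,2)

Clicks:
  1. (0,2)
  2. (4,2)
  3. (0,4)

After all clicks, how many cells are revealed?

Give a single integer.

Answer: 7

Derivation:
Click 1 (0,2) count=1: revealed 1 new [(0,2)] -> total=1
Click 2 (4,2) count=1: revealed 1 new [(4,2)] -> total=2
Click 3 (0,4) count=0: revealed 5 new [(0,3) (0,4) (1,2) (1,3) (1,4)] -> total=7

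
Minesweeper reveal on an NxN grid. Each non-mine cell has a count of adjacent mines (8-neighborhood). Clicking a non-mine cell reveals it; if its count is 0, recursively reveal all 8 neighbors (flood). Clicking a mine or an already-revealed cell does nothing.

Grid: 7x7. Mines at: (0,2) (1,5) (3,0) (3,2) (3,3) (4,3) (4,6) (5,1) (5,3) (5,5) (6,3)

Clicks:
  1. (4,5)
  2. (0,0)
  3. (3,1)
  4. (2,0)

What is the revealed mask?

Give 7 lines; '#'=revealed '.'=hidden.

Click 1 (4,5) count=2: revealed 1 new [(4,5)] -> total=1
Click 2 (0,0) count=0: revealed 6 new [(0,0) (0,1) (1,0) (1,1) (2,0) (2,1)] -> total=7
Click 3 (3,1) count=2: revealed 1 new [(3,1)] -> total=8
Click 4 (2,0) count=1: revealed 0 new [(none)] -> total=8

Answer: ##.....
##.....
##.....
.#.....
.....#.
.......
.......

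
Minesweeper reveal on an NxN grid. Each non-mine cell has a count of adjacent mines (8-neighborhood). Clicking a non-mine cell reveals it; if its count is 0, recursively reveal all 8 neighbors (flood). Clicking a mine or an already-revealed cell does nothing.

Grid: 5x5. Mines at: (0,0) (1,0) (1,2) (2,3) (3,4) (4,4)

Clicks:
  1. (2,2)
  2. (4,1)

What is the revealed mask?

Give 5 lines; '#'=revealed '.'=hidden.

Click 1 (2,2) count=2: revealed 1 new [(2,2)] -> total=1
Click 2 (4,1) count=0: revealed 10 new [(2,0) (2,1) (3,0) (3,1) (3,2) (3,3) (4,0) (4,1) (4,2) (4,3)] -> total=11

Answer: .....
.....
###..
####.
####.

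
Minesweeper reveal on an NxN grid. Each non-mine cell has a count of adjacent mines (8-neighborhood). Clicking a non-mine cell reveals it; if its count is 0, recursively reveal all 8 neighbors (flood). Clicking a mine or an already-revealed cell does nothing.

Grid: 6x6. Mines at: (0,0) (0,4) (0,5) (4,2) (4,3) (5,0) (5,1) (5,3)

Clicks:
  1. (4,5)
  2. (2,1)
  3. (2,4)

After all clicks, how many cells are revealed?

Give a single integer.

Click 1 (4,5) count=0: revealed 27 new [(0,1) (0,2) (0,3) (1,0) (1,1) (1,2) (1,3) (1,4) (1,5) (2,0) (2,1) (2,2) (2,3) (2,4) (2,5) (3,0) (3,1) (3,2) (3,3) (3,4) (3,5) (4,0) (4,1) (4,4) (4,5) (5,4) (5,5)] -> total=27
Click 2 (2,1) count=0: revealed 0 new [(none)] -> total=27
Click 3 (2,4) count=0: revealed 0 new [(none)] -> total=27

Answer: 27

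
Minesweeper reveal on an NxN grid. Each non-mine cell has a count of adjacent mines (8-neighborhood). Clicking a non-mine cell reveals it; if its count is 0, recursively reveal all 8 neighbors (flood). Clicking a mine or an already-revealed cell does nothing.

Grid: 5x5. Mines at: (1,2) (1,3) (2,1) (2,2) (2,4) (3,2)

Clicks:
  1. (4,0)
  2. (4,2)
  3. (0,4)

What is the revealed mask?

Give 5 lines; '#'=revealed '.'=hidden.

Click 1 (4,0) count=0: revealed 4 new [(3,0) (3,1) (4,0) (4,1)] -> total=4
Click 2 (4,2) count=1: revealed 1 new [(4,2)] -> total=5
Click 3 (0,4) count=1: revealed 1 new [(0,4)] -> total=6

Answer: ....#
.....
.....
##...
###..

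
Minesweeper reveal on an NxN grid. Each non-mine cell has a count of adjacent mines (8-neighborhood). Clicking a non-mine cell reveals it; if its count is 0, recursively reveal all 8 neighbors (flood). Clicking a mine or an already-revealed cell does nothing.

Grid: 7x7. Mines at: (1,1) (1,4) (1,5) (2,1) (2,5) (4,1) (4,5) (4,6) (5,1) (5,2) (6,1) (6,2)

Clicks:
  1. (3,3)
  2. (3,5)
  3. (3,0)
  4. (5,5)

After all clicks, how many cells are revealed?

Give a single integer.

Click 1 (3,3) count=0: revealed 9 new [(2,2) (2,3) (2,4) (3,2) (3,3) (3,4) (4,2) (4,3) (4,4)] -> total=9
Click 2 (3,5) count=3: revealed 1 new [(3,5)] -> total=10
Click 3 (3,0) count=2: revealed 1 new [(3,0)] -> total=11
Click 4 (5,5) count=2: revealed 1 new [(5,5)] -> total=12

Answer: 12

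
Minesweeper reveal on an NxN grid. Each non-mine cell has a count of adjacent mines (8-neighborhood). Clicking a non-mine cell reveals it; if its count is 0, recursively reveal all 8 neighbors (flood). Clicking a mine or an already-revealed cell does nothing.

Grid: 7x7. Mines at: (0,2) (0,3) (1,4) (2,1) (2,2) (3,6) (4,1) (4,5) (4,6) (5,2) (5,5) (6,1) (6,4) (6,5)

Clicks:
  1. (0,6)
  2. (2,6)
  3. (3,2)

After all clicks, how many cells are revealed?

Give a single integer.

Answer: 7

Derivation:
Click 1 (0,6) count=0: revealed 6 new [(0,5) (0,6) (1,5) (1,6) (2,5) (2,6)] -> total=6
Click 2 (2,6) count=1: revealed 0 new [(none)] -> total=6
Click 3 (3,2) count=3: revealed 1 new [(3,2)] -> total=7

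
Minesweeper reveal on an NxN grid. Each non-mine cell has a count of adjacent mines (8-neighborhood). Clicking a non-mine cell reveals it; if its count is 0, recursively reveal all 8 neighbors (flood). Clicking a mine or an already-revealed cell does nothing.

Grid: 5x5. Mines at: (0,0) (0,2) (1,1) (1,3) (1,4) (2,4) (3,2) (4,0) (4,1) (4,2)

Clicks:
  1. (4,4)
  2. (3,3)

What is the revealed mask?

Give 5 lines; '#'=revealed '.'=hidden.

Click 1 (4,4) count=0: revealed 4 new [(3,3) (3,4) (4,3) (4,4)] -> total=4
Click 2 (3,3) count=3: revealed 0 new [(none)] -> total=4

Answer: .....
.....
.....
...##
...##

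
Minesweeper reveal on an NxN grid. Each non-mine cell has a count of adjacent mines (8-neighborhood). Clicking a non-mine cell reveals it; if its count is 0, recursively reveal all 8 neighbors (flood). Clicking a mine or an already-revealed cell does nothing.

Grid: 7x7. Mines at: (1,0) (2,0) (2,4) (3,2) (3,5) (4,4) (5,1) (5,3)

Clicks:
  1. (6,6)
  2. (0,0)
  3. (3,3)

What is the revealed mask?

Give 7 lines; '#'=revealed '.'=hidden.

Answer: #......
.......
.......
...#...
.....##
....###
....###

Derivation:
Click 1 (6,6) count=0: revealed 8 new [(4,5) (4,6) (5,4) (5,5) (5,6) (6,4) (6,5) (6,6)] -> total=8
Click 2 (0,0) count=1: revealed 1 new [(0,0)] -> total=9
Click 3 (3,3) count=3: revealed 1 new [(3,3)] -> total=10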